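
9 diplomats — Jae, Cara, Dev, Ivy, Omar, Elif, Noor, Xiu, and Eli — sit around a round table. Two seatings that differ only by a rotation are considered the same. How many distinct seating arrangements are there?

Seat Jae anywhere (absorbing the rotational symmetry), then permute the other 8: (8)! = 40320.

40320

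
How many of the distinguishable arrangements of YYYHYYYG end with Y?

With the last slot taken by Y, it remains to arrange the other 7 letters (YYHYYYG).
Those 7 letters have Y appearing 5 times, giving (7)!/(5!) = 42.

42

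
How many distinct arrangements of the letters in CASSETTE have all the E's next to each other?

Treat the 2 copies of E as a single block. The multiset to arrange is then {EE, A, C, S, S, T, T}, 7 items in all.
That gives (7)!/(2!·2!) = 1260 arrangements.

1260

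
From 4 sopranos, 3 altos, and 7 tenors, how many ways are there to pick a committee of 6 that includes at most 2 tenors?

Split by how many tenors are chosen (0 through 2).
Sum: C(7,0)·C(7,6) + C(7,1)·C(7,5) + C(7,2)·C(7,4) = 7 + 147 + 735 = 889.

889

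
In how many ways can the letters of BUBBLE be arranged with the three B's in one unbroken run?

24

Treat the 3 copies of B as a single block. The multiset to arrange is then {BBB, E, L, U}, 4 items in all.
All 4 items are distinct, so there are (4)! = 24 arrangements.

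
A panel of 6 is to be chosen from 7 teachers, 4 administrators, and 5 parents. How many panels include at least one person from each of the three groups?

Unrestricted: C(16,6) = 8008 ways to pick any 6 of the 16.
Selections missing a whole group: no teachers → C(9,6) = 84; no administrators → C(12,6) = 924; no parents → C(11,6) = 462.
Add back selections omitting two groups (i.e. drawn from a single group): C(7,6) + C(4,6) + C(5,6) = 7.
By inclusion–exclusion: 8008 − 1470 + 7 = 6545.

6545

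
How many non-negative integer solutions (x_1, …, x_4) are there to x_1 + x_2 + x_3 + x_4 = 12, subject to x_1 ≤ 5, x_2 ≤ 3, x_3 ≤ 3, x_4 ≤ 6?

48

Without the upper bounds there are C(15,3) = 455 ways to split 12 among 4 variables.
Subtract solutions that violate a single cap (substitute x_i' = x_i − (cap_i+1)): x_1 ≥ 6 gives C(9,3) = 84; x_2 ≥ 4 gives C(11,3) = 165; x_3 ≥ 4 gives C(11,3) = 165; x_4 ≥ 7 gives C(8,3) = 56. Together 470.
Add back pairs where two caps are both exceeded: 10 + 10 + 0 + 35 + 4 + 4 = 63.
By inclusion–exclusion the count is 455 − 470 + 63 = 48.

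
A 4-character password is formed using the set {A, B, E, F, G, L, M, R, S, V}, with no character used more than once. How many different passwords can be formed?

5040

This is a permutation of 4 out of 10: P(10,4) = 10!/6!.
That product is 10 × 9 × 8 × 7 = 5040.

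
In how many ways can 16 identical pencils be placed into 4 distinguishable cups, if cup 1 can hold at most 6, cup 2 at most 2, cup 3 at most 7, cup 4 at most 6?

46

By stars and bars, unrestricted non-negative solutions to x_1+…+x_4 = 16 number C(16+3,3) = 969.
Subtract solutions that violate a single cap (substitute x_i' = x_i − (cap_i+1)): x_1 ≥ 7 gives C(12,3) = 220; x_2 ≥ 3 gives C(16,3) = 560; x_3 ≥ 8 gives C(11,3) = 165; x_4 ≥ 7 gives C(12,3) = 220. Together 1165.
Add back pairs where two caps are both exceeded: 84 + 4 + 10 + 56 + 84 + 4 = 242.
By inclusion–exclusion the count is 969 − 1165 + 242 = 46.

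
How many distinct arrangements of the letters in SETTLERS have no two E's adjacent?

3780

There are 8!/(2!·2!·2!) = 5040 arrangements of SETTLERS in total.
Arrangements with the E's together: treat EE as one letter, giving (7)!/(2!·2!) = 1260.
Hence 5040 − 1260 = 3780.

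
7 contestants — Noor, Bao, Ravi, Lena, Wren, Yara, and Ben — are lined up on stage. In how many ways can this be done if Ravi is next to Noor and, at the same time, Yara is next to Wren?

Treat {Ravi,Noor} as one block (2 orders) and {Yara,Wren} as another (2 orders).
That leaves 5 units to arrange: 2 × 2 × 5! = 4 × 120 = 480.

480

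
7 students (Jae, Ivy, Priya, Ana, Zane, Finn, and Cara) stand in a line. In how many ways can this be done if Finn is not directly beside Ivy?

Of the 7! = 5040 arrangements, those with Finn and Ivy adjacent number 2 × 6! = 1440 (treat the pair as a block with 2 internal orders).
So 5040 − 1440 = 3600 arrangements keep them apart.

3600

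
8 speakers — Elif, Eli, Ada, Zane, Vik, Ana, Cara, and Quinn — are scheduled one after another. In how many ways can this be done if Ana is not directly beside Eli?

Of the 8! = 40320 arrangements, those with Ana and Eli adjacent number 2 × 7! = 10080 (treat the pair as a block with 2 internal orders).
So 40320 − 10080 = 30240 arrangements keep them apart.

30240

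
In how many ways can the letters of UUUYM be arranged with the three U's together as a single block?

6

Treat the 3 copies of U as a single block. The multiset to arrange is then {UUU, M, Y}, 3 items in all.
All 3 items are distinct, so there are (3)! = 6 arrangements.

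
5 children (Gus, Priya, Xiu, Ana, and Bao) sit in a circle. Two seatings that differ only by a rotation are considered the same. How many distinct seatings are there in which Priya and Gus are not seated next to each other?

12

All circular seatings of 5 people number (4)! = 24.
Those with Priya next to Gus: fuse the pair into one unit and seat 4 units around a circle — 2·(3)! = 12.
Subtracting, 24 − 12 = 12.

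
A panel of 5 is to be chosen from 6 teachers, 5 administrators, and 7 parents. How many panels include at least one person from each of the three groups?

6055

With no constraint there are C(18,5) = 8568 possible selections.
Selections missing a whole group: no teachers → C(12,5) = 792; no administrators → C(13,5) = 1287; no parents → C(11,5) = 462.
Add back selections omitting two groups (i.e. drawn from a single group): C(6,5) + C(5,5) + C(7,5) = 28.
By inclusion–exclusion: 8568 − 2541 + 28 = 6055.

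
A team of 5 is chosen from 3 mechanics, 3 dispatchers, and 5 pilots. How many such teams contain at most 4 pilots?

461

Split by how many pilots are chosen (0 through 4).
Sum: C(5,0)·C(6,5) + C(5,1)·C(6,4) + C(5,2)·C(6,3) + C(5,3)·C(6,2) + C(5,4)·C(6,1) = 6 + 75 + 200 + 150 + 30 = 461.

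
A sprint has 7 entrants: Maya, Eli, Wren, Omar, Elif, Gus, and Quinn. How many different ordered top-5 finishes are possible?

2520

There are 7 choices for 1st place, 6 for 2nd, and so on down to 3 for position 5.
That gives 7 × 6 × 5 × 4 × 3 = 2520.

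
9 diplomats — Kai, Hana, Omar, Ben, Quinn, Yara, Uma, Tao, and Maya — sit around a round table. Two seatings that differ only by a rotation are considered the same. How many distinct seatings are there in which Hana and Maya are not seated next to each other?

30240

All circular seatings of 9 people number (8)! = 40320.
Seatings with Hana beside Maya: treat them as a block with 2 internal orders, giving 2 × (7)! = 10080.
Subtracting, 40320 − 10080 = 30240.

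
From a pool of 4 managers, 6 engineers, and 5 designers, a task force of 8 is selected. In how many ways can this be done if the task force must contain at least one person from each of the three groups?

6216

With no constraint there are C(15,8) = 6435 possible selections.
Selections missing a whole group: no managers → C(11,8) = 165; no engineers → C(9,8) = 9; no designers → C(10,8) = 45.
Add back selections omitting two groups (i.e. drawn from a single group): C(4,8) + C(6,8) + C(5,8) = 0.
By inclusion–exclusion: 6435 − 219 + 0 = 6216.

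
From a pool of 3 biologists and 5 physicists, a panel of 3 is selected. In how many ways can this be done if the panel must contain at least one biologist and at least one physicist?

45

Total 3-person selections from all 8: C(8,3) = 56.
Selections missing a whole group: no biologists → C(5,3) = 10; no physicists → C(3,3) = 1.
Both groups omitted at once is impossible, so 56 − 11 = 45.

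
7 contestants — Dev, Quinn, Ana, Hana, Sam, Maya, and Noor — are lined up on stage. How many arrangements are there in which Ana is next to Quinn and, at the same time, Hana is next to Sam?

480

Treat {Ana,Quinn} as one block (2 orders) and {Hana,Sam} as another (2 orders).
That leaves 5 units to arrange: 2 × 2 × 5! = 4 × 120 = 480.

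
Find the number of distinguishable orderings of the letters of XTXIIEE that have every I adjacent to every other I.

180

Treat the 2 copies of I as a single block. The multiset to arrange is then {II, E, E, T, X, X}, 6 items in all.
That gives (6)!/(2!·2!) = 180 arrangements.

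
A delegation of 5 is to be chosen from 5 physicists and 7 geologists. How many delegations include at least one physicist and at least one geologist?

770

With no constraint there are C(12,5) = 792 possible selections.
Selections missing a whole group: no physicists → C(7,5) = 21; no geologists → C(5,5) = 1.
Both groups omitted at once is impossible, so 792 − 22 = 770.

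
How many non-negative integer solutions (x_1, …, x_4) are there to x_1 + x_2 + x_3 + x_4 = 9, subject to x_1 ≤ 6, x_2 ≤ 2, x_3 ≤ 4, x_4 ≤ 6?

Ignoring the caps, the number of non-negative solutions to x_1+…+x_4 = 9 is C(12,3) = 220.
Subtract solutions that violate a single cap (substitute x_i' = x_i − (cap_i+1)): x_1 ≥ 7 gives C(5,3) = 10; x_2 ≥ 3 gives C(9,3) = 84; x_3 ≥ 5 gives C(7,3) = 35; x_4 ≥ 7 gives C(5,3) = 10. Together 139.
Add back pairs where two caps are both exceeded: 0 + 0 + 0 + 4 + 0 + 0 = 4.
By inclusion–exclusion the count is 220 − 139 + 4 = 85.

85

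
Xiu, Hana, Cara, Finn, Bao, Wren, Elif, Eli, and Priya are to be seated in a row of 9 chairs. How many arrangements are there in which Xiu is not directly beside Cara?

282240

Of the 9! = 362880 arrangements, those with Xiu and Cara adjacent number 2 × 8! = 80640 (treat the pair as a block with 2 internal orders).
So 362880 − 80640 = 282240 arrangements keep them apart.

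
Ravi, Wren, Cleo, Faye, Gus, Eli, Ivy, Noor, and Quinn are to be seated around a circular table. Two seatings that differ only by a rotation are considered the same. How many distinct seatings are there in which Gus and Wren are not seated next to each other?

30240

Without the restriction there are (8)! = 40320 seatings.
Those with Gus next to Wren: fuse the pair into one unit and seat 8 units around a circle — 2·(7)! = 10080.
Subtracting, 40320 − 10080 = 30240.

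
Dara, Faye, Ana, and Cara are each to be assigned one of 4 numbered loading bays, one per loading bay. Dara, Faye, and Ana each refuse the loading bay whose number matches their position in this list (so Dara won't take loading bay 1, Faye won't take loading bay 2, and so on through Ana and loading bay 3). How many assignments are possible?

Let Aᵢ (for i ∈ {1, 2, 3}) be the placements that put person i in their forbidden loading bay. Any j of these fix j positions, leaving (4−j)! ways to fill the rest, and there are C(3,j) ways to pick which j.
By inclusion–exclusion, the number of valid placements is Σ_{j=0}^{3} (−1)^j C(3,j)·(4−j)!.
Computing: 24 − 18 + 6 − 1 = 11.

11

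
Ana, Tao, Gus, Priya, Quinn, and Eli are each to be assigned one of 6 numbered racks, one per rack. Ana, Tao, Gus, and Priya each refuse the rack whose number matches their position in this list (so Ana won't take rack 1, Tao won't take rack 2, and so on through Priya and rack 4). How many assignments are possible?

362

Let Aᵢ (for 1 ≤ i ≤ 4) be the placements that put person i in their forbidden rack. Any j of these fix j positions, leaving (6−j)! ways to fill the rest, and there are C(4,j) ways to pick which j.
By inclusion–exclusion, the number of valid placements is Σ_{j=0}^{4} (−1)^j C(4,j)·(6−j)!.
Computing: 720 − 480 + 144 − 24 + 2 = 362.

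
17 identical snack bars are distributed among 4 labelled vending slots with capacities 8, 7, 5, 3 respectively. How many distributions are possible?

73

Without the upper bounds there are C(20,3) = 1140 ways to split 17 among 4 vending slots.
Subtract solutions that violate a single cap (substitute x_i' = x_i − (cap_i+1)): x_1 ≥ 9 gives C(11,3) = 165; x_2 ≥ 8 gives C(12,3) = 220; x_3 ≥ 6 gives C(14,3) = 364; x_4 ≥ 4 gives C(16,3) = 560. Together 1309.
Add back pairs where two caps are both exceeded: 1 + 10 + 35 + 20 + 56 + 120 = 242.
By inclusion–exclusion the count is 1140 − 1309 + 242 = 73.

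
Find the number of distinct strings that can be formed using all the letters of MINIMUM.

MINIMUM has 7 letters with I appearing twice and M appearing 3 times.
So there are 7! / (3!·2!) = 420 distinguishable arrangements.

420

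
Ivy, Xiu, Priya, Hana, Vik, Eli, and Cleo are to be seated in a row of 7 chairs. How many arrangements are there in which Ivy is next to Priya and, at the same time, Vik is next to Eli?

480

Treat {Ivy,Priya} as one block (2 orders) and {Vik,Eli} as another (2 orders).
That leaves 5 units to arrange: 2 × 2 × 5! = 4 × 120 = 480.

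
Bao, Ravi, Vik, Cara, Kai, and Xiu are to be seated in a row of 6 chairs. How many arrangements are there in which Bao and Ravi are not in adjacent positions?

Of the 6! = 720 arrangements, those with Bao and Ravi adjacent number 2 × 5! = 240 (treat the pair as a block with 2 internal orders).
Complementary counting: 720 − 240 = 480.

480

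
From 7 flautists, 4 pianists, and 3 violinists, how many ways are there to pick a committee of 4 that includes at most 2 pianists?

Split by how many pianists are chosen (0 through 2).
Sum: C(4,0)·C(10,4) + C(4,1)·C(10,3) + C(4,2)·C(10,2) = 210 + 480 + 270 = 960.

960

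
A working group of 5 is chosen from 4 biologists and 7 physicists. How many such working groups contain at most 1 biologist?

Split by how many biologists are chosen (0 through 1).
Sum: C(4,0)·C(7,5) + C(4,1)·C(7,4) = 21 + 140 = 161.

161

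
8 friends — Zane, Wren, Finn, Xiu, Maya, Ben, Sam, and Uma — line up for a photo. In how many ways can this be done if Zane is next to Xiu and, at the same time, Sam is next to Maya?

Treat {Zane,Xiu} as one block (2 orders) and {Sam,Maya} as another (2 orders).
That leaves 6 units to arrange: 2 × 2 × 6! = 4 × 720 = 2880.

2880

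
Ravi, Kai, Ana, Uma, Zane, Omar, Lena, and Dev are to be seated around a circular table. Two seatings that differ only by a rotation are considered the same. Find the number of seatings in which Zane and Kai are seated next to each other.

Treat {Zane, Kai} as one unit (2 internal orders) and seat the resulting 7 units around the table: (6)! circular arrangements.
So 2 × (6)! = 2 × 720 = 1440.

1440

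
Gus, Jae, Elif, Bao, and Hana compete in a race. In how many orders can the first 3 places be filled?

60

This is an ordered selection of 3 from 5: P(5,3).
That gives 5 × 4 × 3 = 60.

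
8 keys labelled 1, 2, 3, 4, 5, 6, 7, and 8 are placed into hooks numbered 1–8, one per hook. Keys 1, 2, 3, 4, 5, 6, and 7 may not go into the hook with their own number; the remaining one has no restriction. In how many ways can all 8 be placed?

16687

Let Aᵢ (for 1 ≤ i ≤ 7) be the placements that put key i in its forbidden hook. Any j of these fix j positions, leaving (8−j)! ways to fill the rest, and there are C(7,j) ways to pick which j.
By inclusion–exclusion, the number of valid placements is Σ_{j=0}^{7} (−1)^j C(7,j)·(8−j)!.
Computing: 40320 − 35280 + 15120 − 4200 + 840 − 126 + 14 − 1 = 16687.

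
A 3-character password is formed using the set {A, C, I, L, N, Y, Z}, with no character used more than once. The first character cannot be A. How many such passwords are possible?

180

The first character has 7−1 = 6 choices (anything except A).
The remaining 2 characters are filled from the other 6 symbols without repetition: 6 × 5 = 30.
Total: 6 × 30 = 180.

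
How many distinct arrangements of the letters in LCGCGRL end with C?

180

With the last slot taken by C, it remains to arrange the other 6 letters (LGCGRL).
Those 6 letters have G appearing twice and L appearing twice, giving (6)!/(2!·2!) = 180.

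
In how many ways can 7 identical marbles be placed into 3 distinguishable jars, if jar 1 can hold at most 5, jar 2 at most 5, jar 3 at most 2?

15

Ignoring the caps, the number of non-negative solutions to x_1+…+x_3 = 7 is C(9,2) = 36.
Subtract solutions that violate a single cap (substitute x_i' = x_i − (cap_i+1)): x_1 ≥ 6 gives C(3,2) = 3; x_2 ≥ 6 gives C(3,2) = 3; x_3 ≥ 3 gives C(6,2) = 15. Together 21.
No two caps can be exceeded simultaneously, so the pair terms are all 0.
By inclusion–exclusion the count is 36 − 21 + 0 = 15.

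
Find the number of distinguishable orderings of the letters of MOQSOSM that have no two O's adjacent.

Total arrangements of MOQSOSM: 7!/(2!·2!·2!) = 630.
Arrangements with the O's together: treat OO as one letter, giving (6)!/(2!·2!) = 180.
Subtracting, 630 − 180 = 450 arrangements keep the O's apart.

450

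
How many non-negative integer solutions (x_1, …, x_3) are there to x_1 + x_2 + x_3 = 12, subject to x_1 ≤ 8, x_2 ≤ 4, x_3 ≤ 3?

By stars and bars, unrestricted non-negative solutions to x_1+…+x_3 = 12 number C(12+2,2) = 91.
Subtract solutions that violate a single cap (substitute x_i' = x_i − (cap_i+1)): x_1 ≥ 9 gives C(5,2) = 10; x_2 ≥ 5 gives C(9,2) = 36; x_3 ≥ 4 gives C(10,2) = 45. Together 91.
Add back pairs where two caps are both exceeded: 0 + 0 + 10 = 10.
By inclusion–exclusion the count is 91 − 91 + 10 = 10.

10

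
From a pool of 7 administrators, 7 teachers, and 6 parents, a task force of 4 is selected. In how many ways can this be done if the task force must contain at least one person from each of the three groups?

With no constraint there are C(20,4) = 4845 possible selections.
Selections missing a whole group: no administrators → C(13,4) = 715; no teachers → C(13,4) = 715; no parents → C(14,4) = 1001.
Add back selections omitting two groups (i.e. drawn from a single group): C(7,4) + C(7,4) + C(6,4) = 85.
By inclusion–exclusion: 4845 − 2431 + 85 = 2499.

2499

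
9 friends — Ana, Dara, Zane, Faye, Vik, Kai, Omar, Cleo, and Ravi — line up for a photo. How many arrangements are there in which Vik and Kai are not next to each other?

282240

There are 9! = 362880 arrangements in all. If Vik and Kai are adjacent, merging them into one block gives 2·(8)! = 80640 arrangements.
So 362880 − 80640 = 282240 arrangements keep them apart.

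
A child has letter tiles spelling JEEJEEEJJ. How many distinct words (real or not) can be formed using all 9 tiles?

126

The 9 letters of JEEJEEEJJ have repeats: E appearing 5 times and J appearing 4 times.
So there are 9! / (5!·4!) = 126 distinguishable arrangements.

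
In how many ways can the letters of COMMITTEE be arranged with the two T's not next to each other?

35280

Total arrangements of COMMITTEE: 9!/(2!·2!·2!) = 45360.
Arrangements with the T's together: treat TT as one letter, giving (8)!/(2!·2!) = 10080.
Hence 45360 − 10080 = 35280.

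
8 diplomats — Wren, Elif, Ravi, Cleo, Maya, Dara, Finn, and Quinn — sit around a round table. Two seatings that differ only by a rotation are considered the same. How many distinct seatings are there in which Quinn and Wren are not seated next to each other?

All circular seatings of 8 people number (7)! = 5040.
Seatings with Quinn beside Wren: treat them as a block with 2 internal orders, giving 2 × (6)! = 1440.
Subtracting, 5040 − 1440 = 3600.

3600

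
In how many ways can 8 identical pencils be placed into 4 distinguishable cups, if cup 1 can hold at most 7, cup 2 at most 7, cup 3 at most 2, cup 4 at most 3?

By stars and bars, unrestricted non-negative solutions to x_1+…+x_4 = 8 number C(8+3,3) = 165.
Subtract solutions that violate a single cap (substitute x_i' = x_i − (cap_i+1)): x_1 ≥ 8 gives C(3,3) = 1; x_2 ≥ 8 gives C(3,3) = 1; x_3 ≥ 3 gives C(8,3) = 56; x_4 ≥ 4 gives C(7,3) = 35. Together 93.
Add back pairs where two caps are both exceeded: 0 + 0 + 0 + 0 + 0 + 4 = 4.
By inclusion–exclusion the count is 165 − 93 + 4 = 76.

76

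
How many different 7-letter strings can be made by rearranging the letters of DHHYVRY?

1260

The 7 letters of DHHYVRY have repeats: H appearing twice and Y appearing twice.
So there are 7! / (2!·2!) = 1260 distinguishable arrangements.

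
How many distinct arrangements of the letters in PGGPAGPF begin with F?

Fix F in the first position and arrange the remaining 7 letters.
Those 7 letters have G appearing 3 times and P appearing 3 times, giving (7)!/(3!·3!) = 140.

140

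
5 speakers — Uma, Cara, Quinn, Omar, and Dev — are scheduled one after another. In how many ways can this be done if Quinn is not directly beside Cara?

There are 5! = 120 arrangements in all. If Quinn and Cara are adjacent, merging them into one block gives 2·(4)! = 48 arrangements.
So 120 − 48 = 72 arrangements keep them apart.

72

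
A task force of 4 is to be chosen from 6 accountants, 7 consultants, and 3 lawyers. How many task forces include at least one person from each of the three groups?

Unrestricted: C(16,4) = 1820 ways to pick any 4 of the 16.
Selections missing a whole group: no accountants → C(10,4) = 210; no consultants → C(9,4) = 126; no lawyers → C(13,4) = 715.
Add back selections omitting two groups (i.e. drawn from a single group): C(6,4) + C(7,4) + C(3,4) = 50.
By inclusion–exclusion: 1820 − 1051 + 50 = 819.

819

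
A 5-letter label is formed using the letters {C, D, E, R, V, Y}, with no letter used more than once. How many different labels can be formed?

Choose and order 5 of the 6 symbols: the first letter has 6 options, the next 5, and so on down to 2.
That product is 6 × 5 × 4 × 3 × 2 = 720.

720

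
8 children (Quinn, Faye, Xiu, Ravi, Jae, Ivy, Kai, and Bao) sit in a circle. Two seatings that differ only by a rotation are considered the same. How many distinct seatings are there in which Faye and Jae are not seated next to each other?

All circular seatings of 8 people number (7)! = 5040.
Seatings with Faye beside Jae: treat them as a block with 2 internal orders, giving 2 × (6)! = 1440.
Subtracting, 5040 − 1440 = 3600.

3600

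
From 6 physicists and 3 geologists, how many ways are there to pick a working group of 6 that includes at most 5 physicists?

Split by how many physicists are chosen (0 through 5).
Sum: C(6,0)·C(3,6) + C(6,1)·C(3,5) + C(6,2)·C(3,4) + C(6,3)·C(3,3) + C(6,4)·C(3,2) + C(6,5)·C(3,1) = 0 + 0 + 0 + 20 + 45 + 18 = 83.

83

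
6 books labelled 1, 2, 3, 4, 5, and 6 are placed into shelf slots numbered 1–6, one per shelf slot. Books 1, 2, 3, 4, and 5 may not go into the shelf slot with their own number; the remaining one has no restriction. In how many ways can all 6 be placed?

309

Let Aᵢ (for 1 ≤ i ≤ 5) be the placements that put book i in its forbidden shelf slot. Any j of these fix j positions, leaving (6−j)! ways to fill the rest, and there are C(5,j) ways to pick which j.
By inclusion–exclusion, the number of valid placements is Σ_{j=0}^{5} (−1)^j C(5,j)·(6−j)!.
Computing: 720 − 600 + 240 − 60 + 10 − 1 = 309.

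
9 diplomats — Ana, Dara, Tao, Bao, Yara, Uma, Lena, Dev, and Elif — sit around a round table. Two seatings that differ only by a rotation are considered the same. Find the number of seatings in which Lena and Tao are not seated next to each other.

30240

All circular seatings of 9 people number (8)! = 40320.
Seatings with Lena beside Tao: treat them as a block with 2 internal orders, giving 2 × (7)! = 10080.
Subtracting, 40320 − 10080 = 30240.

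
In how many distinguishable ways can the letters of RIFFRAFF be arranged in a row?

840

RIFFRAFF has 8 letters with F appearing 4 times and R appearing twice.
Dividing 8! = 40320 by 4!·2! = 48 for the repeated letters gives 840.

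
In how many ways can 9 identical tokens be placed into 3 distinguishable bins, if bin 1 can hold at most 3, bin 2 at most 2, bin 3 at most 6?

6

Ignoring the caps, the number of non-negative solutions to x_1+…+x_3 = 9 is C(11,2) = 55.
Subtract solutions that violate a single cap (substitute x_i' = x_i − (cap_i+1)): x_1 ≥ 4 gives C(7,2) = 21; x_2 ≥ 3 gives C(8,2) = 28; x_3 ≥ 7 gives C(4,2) = 6. Together 55.
Add back pairs where two caps are both exceeded: 6 + 0 + 0 = 6.
By inclusion–exclusion the count is 55 − 55 + 6 = 6.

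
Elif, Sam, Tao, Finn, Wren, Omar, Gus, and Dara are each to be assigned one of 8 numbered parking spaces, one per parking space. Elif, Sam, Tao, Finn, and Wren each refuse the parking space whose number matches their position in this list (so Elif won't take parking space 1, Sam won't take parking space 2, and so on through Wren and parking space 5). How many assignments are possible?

Let Aᵢ (for 1 ≤ i ≤ 5) be the placements that put person i in their forbidden parking space. Any j of these fix j positions, leaving (8−j)! ways to fill the rest, and there are C(5,j) ways to pick which j.
By inclusion–exclusion, the number of valid placements is Σ_{j=0}^{5} (−1)^j C(5,j)·(8−j)!.
Computing: 40320 − 25200 + 7200 − 1200 + 120 − 6 = 21234.

21234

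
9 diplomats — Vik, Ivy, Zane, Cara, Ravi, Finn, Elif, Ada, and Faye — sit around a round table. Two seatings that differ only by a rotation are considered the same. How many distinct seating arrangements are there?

40320

Seat Vik anywhere (absorbing the rotational symmetry), then permute the other 8: (8)! = 40320.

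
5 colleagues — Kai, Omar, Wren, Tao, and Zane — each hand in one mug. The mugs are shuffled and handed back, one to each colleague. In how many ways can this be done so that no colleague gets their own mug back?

44

Let Aᵢ be the assignments in which colleague i gets their own mug. We want the size of the complement of A₁∪…∪A_5.
By inclusion–exclusion this is Σ_{j=0}^{5} (−1)^j C(5,j)·(5−j)!.
Computing: 120 − 120 + 60 − 20 + 5 − 1 = 44.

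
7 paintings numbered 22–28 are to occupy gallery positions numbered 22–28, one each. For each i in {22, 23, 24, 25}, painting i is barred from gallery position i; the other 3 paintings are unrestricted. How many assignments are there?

2790

Let Aᵢ (for 22 ≤ i ≤ 25) be the placements that put painting i in its forbidden gallery position. Any j of these fix j positions, leaving (7−j)! ways to fill the rest, and there are C(4,j) ways to pick which j.
By inclusion–exclusion, the number of valid placements is Σ_{j=0}^{4} (−1)^j C(4,j)·(7−j)!.
Computing: 5040 − 2880 + 720 − 96 + 6 = 2790.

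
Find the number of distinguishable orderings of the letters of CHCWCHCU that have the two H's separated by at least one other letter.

Total arrangements of CHCWCHCU: 8!/(4!·2!) = 840.
Arrangements with the H's together: treat HH as one letter, giving (7)!/(4!) = 210.
Subtracting, 840 − 210 = 630 arrangements keep the H's apart.

630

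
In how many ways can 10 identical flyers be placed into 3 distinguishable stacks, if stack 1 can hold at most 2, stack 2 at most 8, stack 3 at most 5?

By stars and bars, unrestricted non-negative solutions to x_1+…+x_3 = 10 number C(10+2,2) = 66.
Subtract solutions that violate a single cap (substitute x_i' = x_i − (cap_i+1)): x_1 ≥ 3 gives C(9,2) = 36; x_2 ≥ 9 gives C(3,2) = 3; x_3 ≥ 6 gives C(6,2) = 15. Together 54.
Add back pairs where two caps are both exceeded: 0 + 3 + 0 = 3.
By inclusion–exclusion the count is 66 − 54 + 3 = 15.

15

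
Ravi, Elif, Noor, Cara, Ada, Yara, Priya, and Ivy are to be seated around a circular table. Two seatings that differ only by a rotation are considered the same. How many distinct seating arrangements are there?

Seat Ravi anywhere (absorbing the rotational symmetry), then permute the other 7: (7)! = 5040.

5040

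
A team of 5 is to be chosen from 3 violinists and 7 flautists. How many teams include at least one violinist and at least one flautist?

With no constraint there are C(10,5) = 252 possible selections.
Selections missing a whole group: no violinists → C(7,5) = 21; no flautists → C(3,5) = 0.
Both groups omitted at once is impossible, so 252 − 21 = 231.

231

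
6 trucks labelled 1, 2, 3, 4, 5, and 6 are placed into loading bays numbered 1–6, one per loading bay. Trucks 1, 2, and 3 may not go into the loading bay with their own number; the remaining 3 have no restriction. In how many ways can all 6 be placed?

Let Aᵢ (for i ∈ {1, 2, 3}) be the placements that put truck i in its forbidden loading bay. Any j of these fix j positions, leaving (6−j)! ways to fill the rest, and there are C(3,j) ways to pick which j.
By inclusion–exclusion, the number of valid placements is Σ_{j=0}^{3} (−1)^j C(3,j)·(6−j)!.
Computing: 720 − 360 + 72 − 6 = 426.

426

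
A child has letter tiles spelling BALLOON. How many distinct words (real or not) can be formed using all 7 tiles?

1260

Letter multiplicities in BALLOON: A×1, B×1, L×2, N×1, O×2.
So there are 7! / (2!·2!) = 1260 distinguishable arrangements.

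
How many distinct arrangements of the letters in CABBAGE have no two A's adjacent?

Total arrangements of CABBAGE: 7!/(2!·2!) = 1260.
Arrangements with the A's together: treat AA as one letter, giving (6)!/(2!) = 360.
Hence 1260 − 360 = 900.

900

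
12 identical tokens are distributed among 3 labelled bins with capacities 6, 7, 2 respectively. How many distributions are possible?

Ignoring the caps, the number of non-negative solutions to x_1+…+x_3 = 12 is C(14,2) = 91.
Subtract solutions that violate a single cap (substitute x_i' = x_i − (cap_i+1)): x_1 ≥ 7 gives C(7,2) = 21; x_2 ≥ 8 gives C(6,2) = 15; x_3 ≥ 3 gives C(11,2) = 55. Together 91.
Add back pairs where two caps are both exceeded: 0 + 6 + 3 = 9.
By inclusion–exclusion the count is 91 − 91 + 9 = 9.

9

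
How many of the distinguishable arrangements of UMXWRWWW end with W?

Fix W in the last position and arrange the remaining 7 letters.
Those 7 letters have W appearing 3 times, giving (7)!/(3!) = 840.

840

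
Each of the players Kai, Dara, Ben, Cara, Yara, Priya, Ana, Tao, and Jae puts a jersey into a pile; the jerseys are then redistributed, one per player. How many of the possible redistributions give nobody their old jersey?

133496

This is the derangement count D_9: permutations of 9 items with no fixed point.
By inclusion–exclusion this is Σ_{j=0}^{9} (−1)^j C(9,j)·(9−j)!.
Computing: 362880 − 362880 + 181440 − 60480 + 15120 − 3024 + 504 − 72 + 9 − 1 = 133496.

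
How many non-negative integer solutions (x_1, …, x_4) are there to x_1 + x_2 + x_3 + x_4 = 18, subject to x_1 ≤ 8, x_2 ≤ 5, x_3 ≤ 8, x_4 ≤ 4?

Ignoring the caps, the number of non-negative solutions to x_1+…+x_4 = 18 is C(21,3) = 1330.
Subtract solutions that violate a single cap (substitute x_i' = x_i − (cap_i+1)): x_1 ≥ 9 gives C(12,3) = 220; x_2 ≥ 6 gives C(15,3) = 455; x_3 ≥ 9 gives C(12,3) = 220; x_4 ≥ 5 gives C(16,3) = 560. Together 1455.
Add back pairs where two caps are both exceeded: 20 + 1 + 35 + 20 + 120 + 35 = 231.
By inclusion–exclusion the count is 1330 − 1455 + 231 = 106.

106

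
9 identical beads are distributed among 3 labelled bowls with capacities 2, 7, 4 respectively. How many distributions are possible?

Without the upper bounds there are C(11,2) = 55 ways to split 9 among 3 bowls.
Subtract solutions that violate a single cap (substitute x_i' = x_i − (cap_i+1)): x_1 ≥ 3 gives C(8,2) = 28; x_2 ≥ 8 gives C(3,2) = 3; x_3 ≥ 5 gives C(6,2) = 15. Together 46.
Add back pairs where two caps are both exceeded: 0 + 3 + 0 = 3.
By inclusion–exclusion the count is 55 − 46 + 3 = 12.

12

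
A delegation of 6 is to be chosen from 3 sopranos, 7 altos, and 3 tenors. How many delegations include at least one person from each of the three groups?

With no constraint there are C(13,6) = 1716 possible selections.
Selections missing a whole group: no sopranos → C(10,6) = 210; no altos → C(6,6) = 1; no tenors → C(10,6) = 210.
Add back selections omitting two groups (i.e. drawn from a single group): C(3,6) + C(7,6) + C(3,6) = 7.
By inclusion–exclusion: 1716 − 421 + 7 = 1302.

1302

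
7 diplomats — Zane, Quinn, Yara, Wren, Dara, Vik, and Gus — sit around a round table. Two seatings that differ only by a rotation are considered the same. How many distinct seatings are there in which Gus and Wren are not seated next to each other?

All circular seatings of 7 people number (6)! = 720.
Those with Gus next to Wren: fuse the pair into one unit and seat 6 units around a circle — 2·(5)! = 240.
Subtracting, 720 − 240 = 480.

480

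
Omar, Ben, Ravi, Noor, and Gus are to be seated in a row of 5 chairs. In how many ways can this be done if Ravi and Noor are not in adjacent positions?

There are 5! = 120 arrangements in all. If Ravi and Noor are adjacent, merging them into one block gives 2·(4)! = 48 arrangements.
So 120 − 48 = 72 arrangements keep them apart.

72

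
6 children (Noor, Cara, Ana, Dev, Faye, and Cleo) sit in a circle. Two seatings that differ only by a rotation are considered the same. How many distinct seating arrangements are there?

Fix one person's seat to break rotational symmetry; the remaining 5 people can be arranged in (5)! = 120 ways.

120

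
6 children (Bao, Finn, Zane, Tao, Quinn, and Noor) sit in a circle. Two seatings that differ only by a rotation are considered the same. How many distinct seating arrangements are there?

Around a circle, 6 distinct people have 6!/6 = (5)! = 120 rotationally distinct seatings.

120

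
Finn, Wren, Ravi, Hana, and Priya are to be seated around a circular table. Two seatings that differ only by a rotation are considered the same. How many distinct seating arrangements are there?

24

Around a circle, 5 distinct people have 5!/5 = (4)! = 24 rotationally distinct seatings.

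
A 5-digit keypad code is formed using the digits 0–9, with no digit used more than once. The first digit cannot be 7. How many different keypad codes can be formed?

The first digit has 10−1 = 9 choices (anything except 7).
The remaining 4 digits are filled from the other 9 symbols without repetition: 9 × 8 × 7 × 6 = 3024.
Total: 9 × 3024 = 27216.

27216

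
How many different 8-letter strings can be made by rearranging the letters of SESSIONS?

1680

SESSIONS has 8 letters with S appearing 4 times.
So there are 8! / (4!) = 1680 distinguishable arrangements.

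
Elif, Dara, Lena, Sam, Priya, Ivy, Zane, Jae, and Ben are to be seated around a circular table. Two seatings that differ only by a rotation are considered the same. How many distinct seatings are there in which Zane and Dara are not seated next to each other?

All circular seatings of 9 people number (8)! = 40320.
Seatings with Zane beside Dara: treat them as a block with 2 internal orders, giving 2 × (7)! = 10080.
Subtracting, 40320 − 10080 = 30240.

30240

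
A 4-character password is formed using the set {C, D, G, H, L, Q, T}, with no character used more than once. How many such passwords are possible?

Choose and order 4 of the 7 symbols: the first character has 7 options, the next 6, then 5, 4.
7 × 6 × 5 × 4 = 840.

840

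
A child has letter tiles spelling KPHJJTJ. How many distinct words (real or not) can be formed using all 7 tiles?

840

Letter multiplicities in KPHJJTJ: H×1, J×3, K×1, P×1, T×1.
The number of distinct arrangements is 7!/(3!) = 5040/6 = 840.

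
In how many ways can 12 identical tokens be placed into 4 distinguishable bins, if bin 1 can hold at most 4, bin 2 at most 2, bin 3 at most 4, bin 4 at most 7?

By stars and bars, unrestricted non-negative solutions to x_1+…+x_4 = 12 number C(12+3,3) = 455.
Subtract solutions that violate a single cap (substitute x_i' = x_i − (cap_i+1)): x_1 ≥ 5 gives C(10,3) = 120; x_2 ≥ 3 gives C(12,3) = 220; x_3 ≥ 5 gives C(10,3) = 120; x_4 ≥ 8 gives C(7,3) = 35. Together 495.
Add back pairs where two caps are both exceeded: 35 + 10 + 0 + 35 + 4 + 0 = 84.
By inclusion–exclusion the count is 455 − 495 + 84 = 44.

44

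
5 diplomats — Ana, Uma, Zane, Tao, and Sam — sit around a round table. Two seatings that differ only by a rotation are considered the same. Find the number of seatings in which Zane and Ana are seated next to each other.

12

Glue Zane and Ana into a block (2 internal orders). Seating 4 units around a circle gives (3)! arrangements.
So 2 × (3)! = 2 × 6 = 12.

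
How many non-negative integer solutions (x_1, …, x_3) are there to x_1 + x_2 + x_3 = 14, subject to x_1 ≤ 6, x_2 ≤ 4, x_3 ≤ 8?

By stars and bars, unrestricted non-negative solutions to x_1+…+x_3 = 14 number C(14+2,2) = 120.
Subtract solutions that violate a single cap (substitute x_i' = x_i − (cap_i+1)): x_1 ≥ 7 gives C(9,2) = 36; x_2 ≥ 5 gives C(11,2) = 55; x_3 ≥ 9 gives C(7,2) = 21. Together 112.
Add back pairs where two caps are both exceeded: 6 + 0 + 1 = 7.
By inclusion–exclusion the count is 120 − 112 + 7 = 15.

15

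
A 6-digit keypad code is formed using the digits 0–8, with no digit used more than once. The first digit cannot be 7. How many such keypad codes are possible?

53760

The first digit has 9−1 = 8 choices (anything except 7).
The remaining 5 digits are filled from the other 8 symbols without repetition: 8 × 7 × 6 × 5 × 4 = 6720.
Total: 8 × 6720 = 53760.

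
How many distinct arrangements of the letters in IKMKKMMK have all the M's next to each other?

30

Treat the 3 copies of M as a single block. The multiset to arrange is then {MMM, I, K, K, K, K}, 6 items in all.
That gives (6)!/(4!) = 30 arrangements.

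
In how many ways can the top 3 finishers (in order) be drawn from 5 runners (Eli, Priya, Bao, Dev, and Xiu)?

There are 5 choices for 1st place, 4 for 2nd, and 3 for 3rd.
That gives 5 × 4 × 3 = 60.

60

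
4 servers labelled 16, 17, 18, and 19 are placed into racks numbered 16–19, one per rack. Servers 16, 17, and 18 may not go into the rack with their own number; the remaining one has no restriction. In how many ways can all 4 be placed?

Let Aᵢ (for i ∈ {16, 17, 18}) be the placements that put server i in its forbidden rack. Any j of these fix j positions, leaving (4−j)! ways to fill the rest, and there are C(3,j) ways to pick which j.
By inclusion–exclusion, the number of valid placements is Σ_{j=0}^{3} (−1)^j C(3,j)·(4−j)!.
Computing: 24 − 18 + 6 − 1 = 11.

11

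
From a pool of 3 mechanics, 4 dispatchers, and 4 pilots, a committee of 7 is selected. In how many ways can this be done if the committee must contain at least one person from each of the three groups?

320

Total 7-person selections from all 11: C(11,7) = 330.
Selections missing a whole group: no mechanics → C(8,7) = 8; no dispatchers → C(7,7) = 1; no pilots → C(7,7) = 1.
Add back selections omitting two groups (i.e. drawn from a single group): C(3,7) + C(4,7) + C(4,7) = 0.
By inclusion–exclusion: 330 − 10 + 0 = 320.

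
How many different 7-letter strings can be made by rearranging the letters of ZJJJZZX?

The 7 letters of ZJJJZZX have repeats: J appearing 3 times and Z appearing 3 times.
So there are 7! / (3!·3!) = 140 distinguishable arrangements.

140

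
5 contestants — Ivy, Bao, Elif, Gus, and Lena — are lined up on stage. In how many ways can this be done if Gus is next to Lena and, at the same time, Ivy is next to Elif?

24

Treat {Gus,Lena} as one block (2 orders) and {Ivy,Elif} as another (2 orders).
That leaves 3 units to arrange: 2 × 2 × 3! = 4 × 6 = 24.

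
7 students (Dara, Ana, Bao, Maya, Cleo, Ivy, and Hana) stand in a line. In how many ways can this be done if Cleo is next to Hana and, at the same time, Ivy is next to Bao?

Treat {Cleo,Hana} as one block (2 orders) and {Ivy,Bao} as another (2 orders).
That leaves 5 units to arrange: 2 × 2 × 5! = 4 × 120 = 480.

480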